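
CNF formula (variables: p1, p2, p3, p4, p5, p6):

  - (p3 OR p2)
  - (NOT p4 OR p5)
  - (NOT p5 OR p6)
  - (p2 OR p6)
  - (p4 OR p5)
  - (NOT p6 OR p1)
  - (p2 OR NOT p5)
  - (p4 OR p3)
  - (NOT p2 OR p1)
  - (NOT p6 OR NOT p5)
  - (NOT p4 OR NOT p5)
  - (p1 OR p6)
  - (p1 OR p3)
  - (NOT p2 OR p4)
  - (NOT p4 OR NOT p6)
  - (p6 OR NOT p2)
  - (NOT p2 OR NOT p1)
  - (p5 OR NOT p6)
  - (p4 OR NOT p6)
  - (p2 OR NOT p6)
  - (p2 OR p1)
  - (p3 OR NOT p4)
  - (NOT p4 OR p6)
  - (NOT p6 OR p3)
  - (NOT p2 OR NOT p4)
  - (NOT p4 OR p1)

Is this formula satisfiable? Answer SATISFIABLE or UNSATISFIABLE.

p6 = True:
  propagation gives p1=True, p5=False; an empty clause results — contradiction.
p6 = False:
  propagation gives p5=False, p4=False; an empty clause results — contradiction.
Every branch closes, so no satisfying assignment exists.

UNSATISFIABLE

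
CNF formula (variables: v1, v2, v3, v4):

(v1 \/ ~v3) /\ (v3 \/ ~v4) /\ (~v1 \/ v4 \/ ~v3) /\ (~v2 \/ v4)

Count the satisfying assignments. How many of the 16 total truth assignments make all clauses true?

4

The models are:
  v1=0 v2=0 v3=0 v4=0
  v1=1 v2=0 v3=0 v4=0
  v1=1 v2=0 v3=1 v4=1
  v1=1 v2=1 v3=1 v4=1
That's 4 in total.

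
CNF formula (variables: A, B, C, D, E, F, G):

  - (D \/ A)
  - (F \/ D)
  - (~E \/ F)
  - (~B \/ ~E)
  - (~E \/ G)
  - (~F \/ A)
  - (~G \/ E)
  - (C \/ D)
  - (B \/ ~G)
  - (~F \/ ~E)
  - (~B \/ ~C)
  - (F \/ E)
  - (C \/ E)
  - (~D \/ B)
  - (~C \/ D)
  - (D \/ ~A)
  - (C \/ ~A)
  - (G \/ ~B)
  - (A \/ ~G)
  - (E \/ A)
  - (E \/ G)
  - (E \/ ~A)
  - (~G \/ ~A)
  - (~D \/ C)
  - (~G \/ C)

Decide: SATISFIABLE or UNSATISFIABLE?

E = True:
  propagation gives F=True; an empty clause results — contradiction.
E = False:
  propagation gives G=False; an empty clause results — contradiction.
Every branch closes, so no satisfying assignment exists.

UNSATISFIABLE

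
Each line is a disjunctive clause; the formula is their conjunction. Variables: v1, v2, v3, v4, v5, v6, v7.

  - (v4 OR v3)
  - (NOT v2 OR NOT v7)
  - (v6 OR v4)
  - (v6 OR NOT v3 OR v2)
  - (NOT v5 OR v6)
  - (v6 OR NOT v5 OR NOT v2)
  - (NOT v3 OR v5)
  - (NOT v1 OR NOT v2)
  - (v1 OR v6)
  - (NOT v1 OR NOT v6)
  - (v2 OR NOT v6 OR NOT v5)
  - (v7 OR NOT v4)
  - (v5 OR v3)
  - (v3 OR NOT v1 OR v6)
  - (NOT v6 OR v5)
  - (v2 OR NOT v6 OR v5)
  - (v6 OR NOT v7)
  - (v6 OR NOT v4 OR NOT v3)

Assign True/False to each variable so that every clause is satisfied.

v1 = 0, v2 = 1, v3 = 1, v4 = 0, v5 = 1, v6 = 1, v7 = 0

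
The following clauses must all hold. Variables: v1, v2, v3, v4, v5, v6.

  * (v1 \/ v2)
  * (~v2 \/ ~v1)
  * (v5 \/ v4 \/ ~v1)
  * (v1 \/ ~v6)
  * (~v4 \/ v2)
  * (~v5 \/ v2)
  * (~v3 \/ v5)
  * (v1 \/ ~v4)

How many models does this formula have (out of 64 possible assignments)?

Satisfying assignments:
  v1=F v2=T v3=F v4=F v5=F v6=F
  v1=F v2=T v3=F v4=F v5=T v6=F
  v1=F v2=T v3=T v4=F v5=T v6=F
Count: 3.

3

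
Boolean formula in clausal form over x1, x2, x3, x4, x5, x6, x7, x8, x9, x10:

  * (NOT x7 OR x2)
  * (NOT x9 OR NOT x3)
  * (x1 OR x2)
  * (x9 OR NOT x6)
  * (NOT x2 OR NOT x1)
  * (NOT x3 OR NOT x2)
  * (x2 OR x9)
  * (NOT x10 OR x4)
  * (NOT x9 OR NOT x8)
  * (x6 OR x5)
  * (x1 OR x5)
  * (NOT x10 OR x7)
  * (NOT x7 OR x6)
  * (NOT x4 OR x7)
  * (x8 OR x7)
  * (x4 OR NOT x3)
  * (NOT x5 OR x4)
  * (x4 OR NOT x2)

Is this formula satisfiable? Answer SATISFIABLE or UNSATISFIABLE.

x3 occurs only negated in the remaining clauses — set x3 = False.
Branch on x1: take x1 = False.
  then x2 is forced to True.
  then x5 is forced to True.
  then x4 is forced to True.
  then x7 is forced to True.
  then x6 is forced to True.
  then x9 is forced to True.
  then x8 is forced to False.
x10 is now unconstrained; take x10 = True.
So x1=F, x2=T, x3=F, x4=T, x5=T, x6=T, x7=T, x8=F, x9=T, x10=T is a satisfying assignment.

SATISFIABLE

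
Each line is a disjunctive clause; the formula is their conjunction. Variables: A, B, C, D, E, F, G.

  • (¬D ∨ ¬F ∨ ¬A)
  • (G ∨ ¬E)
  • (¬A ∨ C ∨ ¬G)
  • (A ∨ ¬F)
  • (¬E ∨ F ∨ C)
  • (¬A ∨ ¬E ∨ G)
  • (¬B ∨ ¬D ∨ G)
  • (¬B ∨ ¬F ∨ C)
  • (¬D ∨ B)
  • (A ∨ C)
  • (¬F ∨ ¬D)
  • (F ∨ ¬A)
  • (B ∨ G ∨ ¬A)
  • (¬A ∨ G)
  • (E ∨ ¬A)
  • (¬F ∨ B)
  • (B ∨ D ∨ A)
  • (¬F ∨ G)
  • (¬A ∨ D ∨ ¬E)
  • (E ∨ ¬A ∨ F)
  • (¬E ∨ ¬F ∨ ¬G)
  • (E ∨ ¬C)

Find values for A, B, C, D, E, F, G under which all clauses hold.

A = False, B = True, C = True, D = False, E = True, F = False, G = True

Check each clause:
  1. (¬A ∨ ¬F ∨ ¬D) — ¬F is true.
  2. (G ∨ ¬E) — G is true.
  3. (C ∨ ¬A ∨ ¬G) — C is true.
  4. (¬F ∨ A) — ¬F is true.
  5. (C ∨ ¬E ∨ F) — C is true.
  6. (¬A ∨ ¬E ∨ G) — ¬A is true.
  7. (¬B ∨ ¬D ∨ G) — ¬D is true.
  8. (¬F ∨ ¬B ∨ C) — ¬F is true.
  9. (¬D ∨ B) — B is true.
  10. (C ∨ A) — C is true.
  11. (¬F ∨ ¬D) — ¬F is true.
  12. (¬A ∨ F) — ¬A is true.
  13. (¬A ∨ B ∨ G) — B is true.
  14. (G ∨ ¬A) — ¬A is true.
  15. (E ∨ ¬A) — E is true.
  16. (¬F ∨ B) — ¬F is true.
  17. (B ∨ A ∨ D) — B is true.
  18. (¬F ∨ G) — ¬F is true.
  19. (¬A ∨ D ∨ ¬E) — ¬A is true.
  20. (¬A ∨ F ∨ E) — E is true.
  21. (¬E ∨ ¬G ∨ ¬F) — ¬F is true.
  22. (E ∨ ¬C) — E is true.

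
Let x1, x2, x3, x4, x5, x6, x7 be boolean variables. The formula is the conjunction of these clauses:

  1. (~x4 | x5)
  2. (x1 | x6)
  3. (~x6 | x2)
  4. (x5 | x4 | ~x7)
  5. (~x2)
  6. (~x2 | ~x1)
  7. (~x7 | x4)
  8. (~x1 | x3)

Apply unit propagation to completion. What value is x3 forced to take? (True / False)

Unit clause (~x2) sets x2 = False.
(~x6 | x2) with x2 = False leaves only ~x6, so x6 = False.
(x6 | x1) with x6 = False leaves only x1, so x1 = True.
(x3 | ~x1): since x1 = True, the clause reduces to (x3). x3 = True.

True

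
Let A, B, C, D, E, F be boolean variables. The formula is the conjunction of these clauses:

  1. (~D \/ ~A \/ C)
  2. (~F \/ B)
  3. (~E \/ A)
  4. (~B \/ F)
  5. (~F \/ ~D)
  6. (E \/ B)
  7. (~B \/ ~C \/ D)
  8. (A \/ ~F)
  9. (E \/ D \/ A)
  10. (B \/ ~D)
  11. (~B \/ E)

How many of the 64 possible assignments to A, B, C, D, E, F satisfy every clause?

The models are:
  A=1 B=0 C=0 D=0 E=1 F=0
  A=1 B=0 C=1 D=0 E=1 F=0
  A=1 B=1 C=0 D=0 E=1 F=1
Count: 3.

3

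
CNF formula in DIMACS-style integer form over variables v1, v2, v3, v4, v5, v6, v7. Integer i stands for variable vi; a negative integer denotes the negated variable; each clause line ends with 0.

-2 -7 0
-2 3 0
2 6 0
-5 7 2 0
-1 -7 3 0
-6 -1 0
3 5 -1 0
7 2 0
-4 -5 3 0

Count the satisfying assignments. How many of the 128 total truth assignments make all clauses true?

19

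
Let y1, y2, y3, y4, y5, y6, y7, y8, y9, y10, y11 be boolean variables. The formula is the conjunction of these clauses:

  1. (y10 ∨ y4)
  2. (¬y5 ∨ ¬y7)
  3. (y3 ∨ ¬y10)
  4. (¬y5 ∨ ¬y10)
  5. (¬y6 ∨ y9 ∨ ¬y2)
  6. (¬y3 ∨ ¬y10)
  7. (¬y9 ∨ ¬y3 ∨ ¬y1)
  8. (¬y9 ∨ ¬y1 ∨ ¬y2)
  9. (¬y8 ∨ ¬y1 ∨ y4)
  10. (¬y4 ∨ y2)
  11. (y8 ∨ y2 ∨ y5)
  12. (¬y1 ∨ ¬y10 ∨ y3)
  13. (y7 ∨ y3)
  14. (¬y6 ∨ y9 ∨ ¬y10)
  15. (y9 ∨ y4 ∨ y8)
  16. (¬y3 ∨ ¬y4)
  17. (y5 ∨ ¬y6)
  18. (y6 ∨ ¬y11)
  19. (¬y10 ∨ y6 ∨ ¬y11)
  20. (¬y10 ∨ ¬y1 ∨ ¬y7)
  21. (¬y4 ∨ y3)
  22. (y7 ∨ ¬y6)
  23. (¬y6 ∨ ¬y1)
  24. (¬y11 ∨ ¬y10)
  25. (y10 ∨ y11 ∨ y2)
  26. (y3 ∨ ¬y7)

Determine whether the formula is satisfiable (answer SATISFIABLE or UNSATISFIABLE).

y10 = True:
  propagation gives y3=True; an empty clause results — contradiction.
y10 = False:
  propagation gives y4=True, y2=True, y3=False; an empty clause results — contradiction.
Every branch closes, so no satisfying assignment exists.

UNSATISFIABLE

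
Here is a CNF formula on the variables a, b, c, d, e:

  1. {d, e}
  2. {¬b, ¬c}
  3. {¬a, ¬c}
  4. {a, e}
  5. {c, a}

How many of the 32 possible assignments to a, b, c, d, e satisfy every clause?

8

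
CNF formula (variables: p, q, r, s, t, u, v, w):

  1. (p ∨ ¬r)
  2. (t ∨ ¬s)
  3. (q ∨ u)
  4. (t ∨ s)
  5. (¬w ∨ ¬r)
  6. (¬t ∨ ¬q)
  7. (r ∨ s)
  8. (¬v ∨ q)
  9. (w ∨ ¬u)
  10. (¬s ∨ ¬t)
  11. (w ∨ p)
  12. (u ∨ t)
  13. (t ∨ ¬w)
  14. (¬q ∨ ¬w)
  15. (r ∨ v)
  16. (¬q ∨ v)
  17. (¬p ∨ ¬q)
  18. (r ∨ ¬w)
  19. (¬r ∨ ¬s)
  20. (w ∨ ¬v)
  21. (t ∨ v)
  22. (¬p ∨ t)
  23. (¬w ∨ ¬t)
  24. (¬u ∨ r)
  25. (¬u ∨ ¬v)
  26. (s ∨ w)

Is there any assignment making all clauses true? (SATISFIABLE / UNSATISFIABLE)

t = True:
  propagation gives q=False, u=True, v=False, w=True; an empty clause results — contradiction.
t = False:
  propagation gives s=False; an empty clause results — contradiction.
Every branch closes, so no satisfying assignment exists.

UNSATISFIABLE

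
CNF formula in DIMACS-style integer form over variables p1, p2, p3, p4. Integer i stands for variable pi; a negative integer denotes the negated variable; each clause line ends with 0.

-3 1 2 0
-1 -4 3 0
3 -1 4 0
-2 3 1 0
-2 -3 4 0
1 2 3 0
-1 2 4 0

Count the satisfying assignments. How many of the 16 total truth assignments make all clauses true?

The models are:
  p1=0 p2=1 p3=1 p4=1
  p1=1 p2=0 p3=1 p4=1
  p1=1 p2=1 p3=1 p4=1
Count: 3.

3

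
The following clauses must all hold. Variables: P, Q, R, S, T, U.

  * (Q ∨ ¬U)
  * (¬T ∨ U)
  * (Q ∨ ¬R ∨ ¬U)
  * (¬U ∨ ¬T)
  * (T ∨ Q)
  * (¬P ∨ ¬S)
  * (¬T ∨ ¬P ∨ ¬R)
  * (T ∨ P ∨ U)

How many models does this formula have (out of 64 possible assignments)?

8

Split on T, then U.
  T=1, U=1: a clause becomes empty — 0.
  T=1, U=0: a clause becomes empty — 0.
  T=0, U=1: R free; 3 ways for (P,Q,S) × 2^1 = 6.
  T=0, U=0: remaining (P,Q,R,S) ∈ {(1,1,0,0); (1,1,1,0)} — 2.
Total: 0 + 0 + 6 + 2 = 8.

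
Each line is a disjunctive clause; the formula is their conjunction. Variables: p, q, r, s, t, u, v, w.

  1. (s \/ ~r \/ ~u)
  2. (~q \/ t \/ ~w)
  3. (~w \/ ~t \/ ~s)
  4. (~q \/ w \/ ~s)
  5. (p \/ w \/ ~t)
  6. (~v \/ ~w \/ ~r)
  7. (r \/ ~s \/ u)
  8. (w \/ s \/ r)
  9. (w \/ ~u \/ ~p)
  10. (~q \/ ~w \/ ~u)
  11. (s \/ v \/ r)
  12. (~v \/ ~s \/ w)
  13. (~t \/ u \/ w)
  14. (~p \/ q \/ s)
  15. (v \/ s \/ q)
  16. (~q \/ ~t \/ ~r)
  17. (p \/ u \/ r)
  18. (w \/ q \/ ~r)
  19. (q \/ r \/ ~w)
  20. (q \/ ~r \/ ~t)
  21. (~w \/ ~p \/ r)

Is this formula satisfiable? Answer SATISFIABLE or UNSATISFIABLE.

Try p = True.
For the remaining variables, q = True, r = True, s = False, t = False, u = False, v = True, w = False works.
So p=T, q=T, r=T, s=F, t=F, u=F, v=T, w=F is a satisfying assignment.

SATISFIABLE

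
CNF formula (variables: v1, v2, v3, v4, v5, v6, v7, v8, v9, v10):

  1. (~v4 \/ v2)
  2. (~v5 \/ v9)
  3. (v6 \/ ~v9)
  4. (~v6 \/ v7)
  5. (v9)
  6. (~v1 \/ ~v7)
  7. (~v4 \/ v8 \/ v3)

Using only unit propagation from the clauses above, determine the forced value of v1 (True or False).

False

Unit clause (v9) sets v9 = True.
From (v6 \/ ~v9) and v9 = True: v6 = True.
(~v6 \/ v7) with v6 = True leaves only v7, so v7 = True.
(~v7 \/ ~v1) with v7 = True leaves only ~v1, so v1 = False.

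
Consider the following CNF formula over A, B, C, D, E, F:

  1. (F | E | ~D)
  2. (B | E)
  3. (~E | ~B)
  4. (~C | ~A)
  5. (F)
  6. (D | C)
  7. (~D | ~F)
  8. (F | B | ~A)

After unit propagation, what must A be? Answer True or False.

(F) is a unit clause: F = True.
(~F | ~D) with F = True leaves only ~D, so D = False.
From (D | C) and D = False: C = True.
(~C | ~A): since C = True, the clause reduces to (~A). A = False.

False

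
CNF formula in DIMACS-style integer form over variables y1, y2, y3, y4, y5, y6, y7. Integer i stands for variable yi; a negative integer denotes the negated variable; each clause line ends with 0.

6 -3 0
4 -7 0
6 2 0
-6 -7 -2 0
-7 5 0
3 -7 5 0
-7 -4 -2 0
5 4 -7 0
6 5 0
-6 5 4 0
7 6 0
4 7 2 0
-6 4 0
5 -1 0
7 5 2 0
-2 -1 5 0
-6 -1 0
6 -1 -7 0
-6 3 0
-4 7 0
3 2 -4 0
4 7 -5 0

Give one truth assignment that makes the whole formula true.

y1=F, y2=F, y3=T, y4=T, y5=T, y6=T, y7=T

y1 occurs only negated in the remaining clauses — set y1 = False.
Branch on y2: take y2 = False.
  then y6 is forced to True.
  then y4 is forced to True.
  then y3 is forced to True.
  then y7 is forced to True.
  then y5 is forced to True.
Check each clause:
  1. (y6 \/ ~y3) — y6 is true.
  2. (~y7 \/ y4) — y4 is true.
  3. (y2 \/ y6) — y6 is true.
  4. (~y2 \/ ~y6 \/ ~y7) — ~y2 is true.
  5. (~y7 \/ y5) — y5 is true.
  6. (y3 \/ ~y7 \/ y5) — y3 is true.
  7. (~y7 \/ ~y2 \/ ~y4) — ~y2 is true.
  8. (~y7 \/ y4 \/ y5) — y4 is true.
  9. (y6 \/ y5) — y5 is true.
  10. (y5 \/ ~y6 \/ y4) — y4 is true.
  11. (y6 \/ y7) — y6 is true.
  12. (y2 \/ y7 \/ y4) — y4 is true.
  13. (~y6 \/ y4) — y4 is true.
  14. (y5 \/ ~y1) — y5 is true.
  15. (y7 \/ y5 \/ y2) — y5 is true.
  16. (y5 \/ ~y2 \/ ~y1) — y5 is true.
  17. (~y1 \/ ~y6) — ~y1 is true.
  18. (~y1 \/ ~y7 \/ y6) — ~y1 is true.
  19. (y3 \/ ~y6) — y3 is true.
  20. (~y4 \/ y7) — y7 is true.
  21. (~y4 \/ y3 \/ y2) — y3 is true.
  22. (y7 \/ y4 \/ ~y5) — y4 is true.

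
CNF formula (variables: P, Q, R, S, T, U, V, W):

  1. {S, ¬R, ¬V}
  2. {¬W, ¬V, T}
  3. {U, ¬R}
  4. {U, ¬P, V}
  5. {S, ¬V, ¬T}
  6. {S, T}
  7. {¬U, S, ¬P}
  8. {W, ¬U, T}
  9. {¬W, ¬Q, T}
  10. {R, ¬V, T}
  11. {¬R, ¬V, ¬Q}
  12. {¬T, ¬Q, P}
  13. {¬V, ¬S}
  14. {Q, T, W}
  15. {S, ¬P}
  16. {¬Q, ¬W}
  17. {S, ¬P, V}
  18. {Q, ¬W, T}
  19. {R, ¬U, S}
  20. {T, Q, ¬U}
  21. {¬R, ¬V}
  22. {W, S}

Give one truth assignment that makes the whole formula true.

Set P = False and propagate.
Branch on Q: take Q = False.
The remaining clauses are satisfied by R = False, S = True, T = True, U = False, V = False, W = False.
Every clause has at least one true literal under this assignment.

P = 0, Q = 0, R = 0, S = 1, T = 1, U = 0, V = 0, W = 0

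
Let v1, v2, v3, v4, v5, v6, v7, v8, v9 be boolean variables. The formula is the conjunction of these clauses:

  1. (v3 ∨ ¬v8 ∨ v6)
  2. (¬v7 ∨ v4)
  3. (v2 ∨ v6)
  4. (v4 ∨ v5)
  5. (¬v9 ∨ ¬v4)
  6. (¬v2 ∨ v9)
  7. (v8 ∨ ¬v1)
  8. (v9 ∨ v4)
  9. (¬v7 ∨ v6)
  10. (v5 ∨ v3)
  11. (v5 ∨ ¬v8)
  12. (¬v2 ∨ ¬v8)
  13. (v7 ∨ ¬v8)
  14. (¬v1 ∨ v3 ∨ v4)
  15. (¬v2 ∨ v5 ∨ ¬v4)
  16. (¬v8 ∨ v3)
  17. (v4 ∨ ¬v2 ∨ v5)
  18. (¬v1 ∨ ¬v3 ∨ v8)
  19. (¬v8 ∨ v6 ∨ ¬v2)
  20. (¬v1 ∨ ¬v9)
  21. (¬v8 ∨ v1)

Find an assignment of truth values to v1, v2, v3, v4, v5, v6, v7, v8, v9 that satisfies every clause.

v1=True  v2=False  v3=True  v4=True  v5=True  v6=True  v7=True  v8=True  v9=False

Pure literal: v5 appears only positively; assign v5 = True.
v6 occurs only positively in the remaining clauses — set v6 = True.
Set v1 = True and propagate.
  then v8 is forced to True.
  then v2 is forced to False.
  then v7 is forced to True.
  then v4 is forced to True.
  then v9 is forced to False.
  then v3 is forced to True.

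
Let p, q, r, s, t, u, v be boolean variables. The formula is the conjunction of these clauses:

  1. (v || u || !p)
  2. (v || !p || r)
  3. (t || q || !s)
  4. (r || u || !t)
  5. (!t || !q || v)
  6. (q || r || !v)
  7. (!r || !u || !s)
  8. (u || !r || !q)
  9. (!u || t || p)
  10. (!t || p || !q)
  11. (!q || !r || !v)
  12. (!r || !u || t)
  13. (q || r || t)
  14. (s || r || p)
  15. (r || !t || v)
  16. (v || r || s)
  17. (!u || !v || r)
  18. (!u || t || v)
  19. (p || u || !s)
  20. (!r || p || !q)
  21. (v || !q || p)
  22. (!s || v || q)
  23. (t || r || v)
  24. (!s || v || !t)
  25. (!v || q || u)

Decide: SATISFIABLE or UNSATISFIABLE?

Set p = True and propagate.
Branch on q: take q = True.
Set r = False and propagate.
  then v is forced to True.
  then u is forced to False.
  then t is forced to False.
s is now unconstrained; take s = True.
Every clause has at least one true literal under this assignment.
So p = T, q = T, r = F, s = T, t = F, u = F, v = T is a satisfying assignment.

SATISFIABLE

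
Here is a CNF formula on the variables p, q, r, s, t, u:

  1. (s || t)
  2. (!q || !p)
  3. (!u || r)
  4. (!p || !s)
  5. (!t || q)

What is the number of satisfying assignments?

12

Case analysis on p and q:
  p=1, q=1: a clause becomes empty — 0.
  p=1, q=0: a clause becomes empty — 0.
  p=0, q=1: 9 of the 16 assignments to (r,s,t,u) work.
  p=0, q=0: remaining (r,s,t,u) ∈ {(0,1,0,0); (1,1,0,0); (1,1,0,1)} — 3.
Total: 0 + 0 + 9 + 3 = 12.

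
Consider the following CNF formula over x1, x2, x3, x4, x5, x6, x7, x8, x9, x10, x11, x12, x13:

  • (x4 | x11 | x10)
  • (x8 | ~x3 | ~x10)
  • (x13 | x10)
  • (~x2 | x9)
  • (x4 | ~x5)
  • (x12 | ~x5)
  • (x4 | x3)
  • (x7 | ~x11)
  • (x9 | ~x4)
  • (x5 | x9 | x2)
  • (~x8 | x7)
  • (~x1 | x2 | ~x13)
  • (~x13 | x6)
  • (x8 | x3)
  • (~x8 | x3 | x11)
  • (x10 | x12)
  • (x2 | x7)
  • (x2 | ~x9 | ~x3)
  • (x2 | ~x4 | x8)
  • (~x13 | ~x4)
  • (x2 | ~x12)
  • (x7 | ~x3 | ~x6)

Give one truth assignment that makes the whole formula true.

x7 occurs only positively in the remaining clauses — set x7 = True.
Branch on x1: take x1 = True.
Set x2 = True and propagate.
  then x9 is forced to True.
Set x3 = True and propagate.
The remaining clauses are satisfied by x4 = True, x5 = False, x6 = True, x8 = True, x10 = True, x11 = True, x12 = True, x13 = False.

x1=True  x2=True  x3=True  x4=True  x5=False  x6=True  x7=True  x8=True  x9=True  x10=True  x11=True  x12=True  x13=False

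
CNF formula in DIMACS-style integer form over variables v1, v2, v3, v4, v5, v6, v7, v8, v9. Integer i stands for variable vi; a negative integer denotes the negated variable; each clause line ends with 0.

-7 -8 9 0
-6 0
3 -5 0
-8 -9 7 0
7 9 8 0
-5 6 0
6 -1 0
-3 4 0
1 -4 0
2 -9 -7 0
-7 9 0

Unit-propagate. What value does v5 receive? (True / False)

False

(NOT v6) is a unit clause: v6 = False.
(v6 OR NOT v5) with v6 = False leaves only NOT v5, so v5 = False.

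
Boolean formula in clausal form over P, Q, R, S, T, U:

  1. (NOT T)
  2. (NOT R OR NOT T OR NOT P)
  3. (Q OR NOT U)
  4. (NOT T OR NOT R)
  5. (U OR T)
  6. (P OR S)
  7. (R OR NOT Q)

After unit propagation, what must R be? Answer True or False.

(NOT T) is a unit clause: T = False.
(U OR T): since T = False, the clause reduces to (U). U = True.
In (NOT U OR Q), NOT U is now false; Q must hold, so Q = True.
In (NOT Q OR R), NOT Q is now false; R must hold, so R = True.

True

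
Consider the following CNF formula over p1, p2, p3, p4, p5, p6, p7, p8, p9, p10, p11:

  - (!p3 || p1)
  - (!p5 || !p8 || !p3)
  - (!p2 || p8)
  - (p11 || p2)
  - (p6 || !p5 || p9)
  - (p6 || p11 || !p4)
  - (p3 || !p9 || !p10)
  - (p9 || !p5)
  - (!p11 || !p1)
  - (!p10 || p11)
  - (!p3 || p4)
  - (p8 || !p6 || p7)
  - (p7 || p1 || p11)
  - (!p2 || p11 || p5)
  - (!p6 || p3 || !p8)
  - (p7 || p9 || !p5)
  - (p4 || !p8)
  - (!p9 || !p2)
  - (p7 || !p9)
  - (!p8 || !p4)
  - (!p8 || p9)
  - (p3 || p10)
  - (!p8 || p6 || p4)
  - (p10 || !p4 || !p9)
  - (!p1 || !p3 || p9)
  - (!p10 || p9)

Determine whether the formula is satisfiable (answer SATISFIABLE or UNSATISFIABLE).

UNSATISFIABLE

p9 = True:
  propagation gives p2=False, p11=True, p1=False, p3=False; an empty clause results — contradiction.
p9 = False:
  propagation gives p5=False, p8=False, p2=False, p11=True; an empty clause results — contradiction.
Every branch closes, so no satisfying assignment exists.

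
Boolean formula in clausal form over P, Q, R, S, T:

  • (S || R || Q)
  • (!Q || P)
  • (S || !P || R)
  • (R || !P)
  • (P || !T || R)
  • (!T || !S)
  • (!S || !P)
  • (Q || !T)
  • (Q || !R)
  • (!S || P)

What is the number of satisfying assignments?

Satisfying assignments:
  P=1 Q=1 R=1 S=0 T=0
  P=1 Q=1 R=1 S=0 T=1
Count: 2.

2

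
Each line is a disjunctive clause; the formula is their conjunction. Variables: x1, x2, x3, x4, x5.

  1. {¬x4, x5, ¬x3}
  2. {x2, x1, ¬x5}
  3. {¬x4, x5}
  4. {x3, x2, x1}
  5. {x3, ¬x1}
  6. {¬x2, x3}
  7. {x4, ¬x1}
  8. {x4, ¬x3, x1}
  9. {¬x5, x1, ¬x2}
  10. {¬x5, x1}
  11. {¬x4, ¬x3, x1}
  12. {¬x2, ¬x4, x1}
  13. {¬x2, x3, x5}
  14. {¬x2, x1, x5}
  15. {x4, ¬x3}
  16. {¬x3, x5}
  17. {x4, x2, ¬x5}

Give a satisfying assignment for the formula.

x1=T, x2=F, x3=T, x4=T, x5=T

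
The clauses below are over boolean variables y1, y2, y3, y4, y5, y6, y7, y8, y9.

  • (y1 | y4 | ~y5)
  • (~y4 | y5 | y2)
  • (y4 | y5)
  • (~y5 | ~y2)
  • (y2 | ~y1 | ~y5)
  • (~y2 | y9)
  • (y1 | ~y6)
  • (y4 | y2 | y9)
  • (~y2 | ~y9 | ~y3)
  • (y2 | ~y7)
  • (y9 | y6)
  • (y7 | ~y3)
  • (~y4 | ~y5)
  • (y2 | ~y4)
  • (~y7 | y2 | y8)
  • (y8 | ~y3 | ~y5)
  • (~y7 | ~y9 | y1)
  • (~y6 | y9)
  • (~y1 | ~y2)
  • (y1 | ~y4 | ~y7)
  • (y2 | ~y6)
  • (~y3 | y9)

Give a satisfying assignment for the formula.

y3 occurs only negated in the remaining clauses — set y3 = False.
Branch on y1: take y1 = False.
  then y6 is forced to False.
  then y9 is forced to True.
  then y7 is forced to False.
Try y2 = True.
  then y5 is forced to False.
  then y4 is forced to True.
y8 is now unconstrained; take y8 = False.

y1=False  y2=True  y3=False  y4=True  y5=False  y6=False  y7=False  y8=False  y9=True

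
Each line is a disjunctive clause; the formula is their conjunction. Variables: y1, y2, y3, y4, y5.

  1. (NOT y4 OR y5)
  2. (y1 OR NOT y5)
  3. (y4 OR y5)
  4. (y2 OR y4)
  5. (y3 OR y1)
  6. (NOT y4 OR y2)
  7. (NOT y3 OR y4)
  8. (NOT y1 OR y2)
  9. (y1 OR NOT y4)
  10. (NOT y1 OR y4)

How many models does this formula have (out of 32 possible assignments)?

Satisfying assignments:
  y1=1 y2=1 y3=0 y4=1 y5=1
  y1=1 y2=1 y3=1 y4=1 y5=1
Count: 2.

2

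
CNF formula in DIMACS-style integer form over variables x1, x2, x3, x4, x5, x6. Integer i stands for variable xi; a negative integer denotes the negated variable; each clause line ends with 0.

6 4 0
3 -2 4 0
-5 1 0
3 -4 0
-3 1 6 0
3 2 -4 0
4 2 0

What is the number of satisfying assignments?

Split on x4, then x3.
  x4=T, x3=T: x2 free; 5 ways for (x1,x5,x6) × 2^1 = 10.
  x4=T, x3=F: a clause becomes empty — 0.
  x4=F, x3=T: remaining (x1,x2,x5,x6) ∈ {(F,T,F,T); (T,T,F,T); (T,T,T,T)} — 3.
  x4=F, x3=F: a clause becomes empty — 0.
Total: 10 + 0 + 3 + 0 = 13.

13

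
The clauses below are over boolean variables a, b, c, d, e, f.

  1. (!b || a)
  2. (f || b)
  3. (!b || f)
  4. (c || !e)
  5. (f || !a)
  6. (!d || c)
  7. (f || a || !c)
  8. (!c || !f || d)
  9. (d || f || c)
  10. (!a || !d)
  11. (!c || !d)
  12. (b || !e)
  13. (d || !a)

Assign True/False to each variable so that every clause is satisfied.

e occurs only negated in the remaining clauses — set e = False.
Set a = False and propagate.
  then b is forced to False.
  then f is forced to True.
Branch on c: take c = False.
  then d is forced to False.
Every clause has at least one true literal under this assignment.

a=F, b=F, c=F, d=F, e=F, f=T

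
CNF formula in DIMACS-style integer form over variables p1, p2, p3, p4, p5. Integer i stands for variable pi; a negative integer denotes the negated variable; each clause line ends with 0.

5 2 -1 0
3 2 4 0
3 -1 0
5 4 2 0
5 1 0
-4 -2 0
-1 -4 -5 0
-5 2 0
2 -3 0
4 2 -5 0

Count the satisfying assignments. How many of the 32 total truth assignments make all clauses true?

4

The models are:
  p1=0 p2=1 p3=0 p4=0 p5=1
  p1=0 p2=1 p3=1 p4=0 p5=1
  p1=1 p2=1 p3=1 p4=0 p5=0
  p1=1 p2=1 p3=1 p4=0 p5=1
That's 4 in total.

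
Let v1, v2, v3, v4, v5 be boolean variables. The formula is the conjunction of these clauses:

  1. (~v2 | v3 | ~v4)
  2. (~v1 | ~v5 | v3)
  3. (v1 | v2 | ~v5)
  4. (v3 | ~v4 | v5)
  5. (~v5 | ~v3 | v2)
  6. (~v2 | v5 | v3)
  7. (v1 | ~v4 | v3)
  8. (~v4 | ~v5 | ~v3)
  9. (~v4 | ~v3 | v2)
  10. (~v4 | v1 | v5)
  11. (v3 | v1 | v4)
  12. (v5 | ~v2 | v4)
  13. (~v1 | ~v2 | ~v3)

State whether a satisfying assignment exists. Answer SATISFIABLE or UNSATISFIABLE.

Try v1 = True.
Try v2 = False.
For the remaining variables, v3 = True, v4 = False, v5 = False works.
So v1=1, v2=0, v3=1, v4=0, v5=0 is a satisfying assignment.

SATISFIABLE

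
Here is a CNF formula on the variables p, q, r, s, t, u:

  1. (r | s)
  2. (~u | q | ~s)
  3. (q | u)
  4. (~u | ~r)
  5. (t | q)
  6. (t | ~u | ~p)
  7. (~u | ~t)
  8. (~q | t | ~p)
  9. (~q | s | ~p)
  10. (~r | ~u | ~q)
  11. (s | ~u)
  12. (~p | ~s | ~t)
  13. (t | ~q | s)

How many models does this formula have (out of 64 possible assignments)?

The models are:
  p=0 q=1 r=0 s=1 t=0 u=0
  p=0 q=1 r=0 s=1 t=0 u=1
  p=0 q=1 r=0 s=1 t=1 u=0
  p=0 q=1 r=1 s=0 t=1 u=0
  p=0 q=1 r=1 s=1 t=0 u=0
  p=0 q=1 r=1 s=1 t=1 u=0
That's 6 in total.

6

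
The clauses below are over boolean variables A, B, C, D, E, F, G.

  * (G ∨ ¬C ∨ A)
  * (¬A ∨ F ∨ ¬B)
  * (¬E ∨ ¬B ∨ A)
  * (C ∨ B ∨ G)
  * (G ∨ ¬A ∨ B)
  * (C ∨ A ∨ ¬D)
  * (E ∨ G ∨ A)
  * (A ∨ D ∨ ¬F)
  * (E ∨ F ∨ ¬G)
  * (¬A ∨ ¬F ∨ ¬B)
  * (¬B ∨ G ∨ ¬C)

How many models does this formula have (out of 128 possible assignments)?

18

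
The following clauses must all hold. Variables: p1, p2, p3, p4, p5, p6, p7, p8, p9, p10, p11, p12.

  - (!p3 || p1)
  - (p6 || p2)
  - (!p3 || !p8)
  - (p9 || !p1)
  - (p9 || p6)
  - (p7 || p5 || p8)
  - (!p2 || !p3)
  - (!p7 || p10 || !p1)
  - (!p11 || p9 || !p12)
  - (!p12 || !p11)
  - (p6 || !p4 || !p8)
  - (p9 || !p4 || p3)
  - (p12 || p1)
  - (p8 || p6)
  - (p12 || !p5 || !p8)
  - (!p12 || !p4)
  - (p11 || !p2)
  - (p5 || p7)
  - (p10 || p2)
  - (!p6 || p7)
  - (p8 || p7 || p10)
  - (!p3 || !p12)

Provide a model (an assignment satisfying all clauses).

p1=True, p2=False, p3=False, p4=False, p5=False, p6=True, p7=True, p8=False, p9=True, p10=True, p11=False, p12=True

p4 occurs only negated in the remaining clauses — set p4 = False.
Pure literal: p9 appears only positively; assign p9 = True.
Branch on p1: take p1 = True.
Set p2 = False and propagate.
  then p6 is forced to True.
  then p10 is forced to True.
  then p7 is forced to True.
The remaining clauses are satisfied by p3 = False, p5 = False, p8 = False, p11 = False, p12 = True.
Every clause has at least one true literal under this assignment.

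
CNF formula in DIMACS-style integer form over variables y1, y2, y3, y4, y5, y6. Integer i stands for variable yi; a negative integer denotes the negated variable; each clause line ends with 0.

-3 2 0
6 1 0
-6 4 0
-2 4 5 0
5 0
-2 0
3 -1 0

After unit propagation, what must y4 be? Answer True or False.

True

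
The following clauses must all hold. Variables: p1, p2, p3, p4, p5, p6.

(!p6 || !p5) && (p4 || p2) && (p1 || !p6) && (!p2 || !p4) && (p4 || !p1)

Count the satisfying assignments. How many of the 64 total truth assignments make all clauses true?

Case analysis on p4 and p1:
  p4=1, p1=1: p3 free; 3 ways for (p2,p5,p6) × 2^1 = 6.
  p4=1, p1=0: remaining (p2,p3,p5,p6) ∈ {(0,0,0,0); (0,0,1,0); (0,1,0,0); (0,1,1,0)} — 4.
  p4=0, p1=1: a clause becomes empty — 0.
  p4=0, p1=0: remaining (p2,p3,p5,p6) ∈ {(1,0,0,0); (1,0,1,0); (1,1,0,0); (1,1,1,0)} — 4.
Total: 6 + 4 + 0 + 4 = 14.

14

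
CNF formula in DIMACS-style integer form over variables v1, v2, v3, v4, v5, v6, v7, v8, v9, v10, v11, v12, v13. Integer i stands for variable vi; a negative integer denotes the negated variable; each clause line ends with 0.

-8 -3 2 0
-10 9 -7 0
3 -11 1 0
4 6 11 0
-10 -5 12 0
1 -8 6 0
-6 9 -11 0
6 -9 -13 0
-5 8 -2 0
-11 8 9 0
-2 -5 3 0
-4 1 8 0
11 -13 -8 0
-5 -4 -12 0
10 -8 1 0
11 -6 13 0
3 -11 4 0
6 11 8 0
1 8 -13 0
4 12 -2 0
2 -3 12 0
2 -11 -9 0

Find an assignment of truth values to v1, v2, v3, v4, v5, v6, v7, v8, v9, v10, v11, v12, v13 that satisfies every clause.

v1 = T, v2 = T, v3 = F, v4 = T, v5 = F, v6 = F, v7 = F, v8 = T, v9 = T, v10 = T, v11 = F, v12 = T, v13 = F

Check each clause:
  1. (v2 \/ ~v3 \/ ~v8) — v2 is true.
  2. (~v10 \/ ~v7 \/ v9) — v9 is true.
  3. (~v11 \/ v3 \/ v1) — v1 is true.
  4. (v11 \/ v6 \/ v4) — v4 is true.
  5. (~v10 \/ ~v5 \/ v12) — ~v5 is true.
  6. (~v8 \/ v6 \/ v1) — v1 is true.
  7. (~v11 \/ v9 \/ ~v6) — v9 is true.
  8. (~v9 \/ ~v13 \/ v6) — ~v13 is true.
  9. (~v5 \/ v8 \/ ~v2) — v8 is true.
  10. (v9 \/ v8 \/ ~v11) — v8 is true.
  11. (~v5 \/ v3 \/ ~v2) — ~v5 is true.
  12. (v1 \/ v8 \/ ~v4) — v8 is true.
  13. (~v8 \/ v11 \/ ~v13) — ~v13 is true.
  14. (~v12 \/ ~v5 \/ ~v4) — ~v5 is true.
  15. (v1 \/ ~v8 \/ v10) — v1 is true.
  16. (~v6 \/ v11 \/ v13) — ~v6 is true.
  17. (v3 \/ v4 \/ ~v11) — v4 is true.
  18. (v8 \/ v11 \/ v6) — v8 is true.
  19. (v8 \/ ~v13 \/ v1) — v8 is true.
  20. (v4 \/ v12 \/ ~v2) — v4 is true.
  21. (~v3 \/ v2 \/ v12) — v2 is true.
  22. (~v11 \/ v2 \/ ~v9) — v2 is true.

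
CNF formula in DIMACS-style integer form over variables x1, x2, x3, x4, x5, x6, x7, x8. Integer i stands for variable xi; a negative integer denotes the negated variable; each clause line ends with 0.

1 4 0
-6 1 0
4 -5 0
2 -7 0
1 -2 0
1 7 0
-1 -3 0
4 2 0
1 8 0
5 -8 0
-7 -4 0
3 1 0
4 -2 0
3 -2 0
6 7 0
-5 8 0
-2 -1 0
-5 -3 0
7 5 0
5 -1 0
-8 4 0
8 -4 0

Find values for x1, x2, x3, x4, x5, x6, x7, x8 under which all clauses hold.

x1=T, x2=F, x3=F, x4=T, x5=T, x6=T, x7=F, x8=T

Set x1 = True and propagate.
  then x3 is forced to False.
  then x2 is forced to False.
  then x7 is forced to False.
  then x4 is forced to True.
  then x6 is forced to True.
  then x5 is forced to True.
  then x8 is forced to True.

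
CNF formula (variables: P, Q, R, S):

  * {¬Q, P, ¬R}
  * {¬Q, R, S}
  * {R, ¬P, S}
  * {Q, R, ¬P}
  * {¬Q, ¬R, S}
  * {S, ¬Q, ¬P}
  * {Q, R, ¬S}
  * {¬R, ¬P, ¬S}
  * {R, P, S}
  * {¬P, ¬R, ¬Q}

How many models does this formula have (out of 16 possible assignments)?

5

The models are:
  P=0 Q=0 R=1 S=0
  P=0 Q=0 R=1 S=1
  P=0 Q=1 R=0 S=1
  P=1 Q=0 R=1 S=0
  P=1 Q=1 R=0 S=1
That's 5 in total.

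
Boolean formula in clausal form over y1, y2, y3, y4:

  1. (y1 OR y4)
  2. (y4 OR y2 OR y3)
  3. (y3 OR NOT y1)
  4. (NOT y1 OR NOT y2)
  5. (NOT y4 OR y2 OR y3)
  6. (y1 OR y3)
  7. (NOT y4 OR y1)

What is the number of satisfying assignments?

2

The models are:
  y1=T y2=F y3=T y4=F
  y1=T y2=F y3=T y4=T
Count: 2.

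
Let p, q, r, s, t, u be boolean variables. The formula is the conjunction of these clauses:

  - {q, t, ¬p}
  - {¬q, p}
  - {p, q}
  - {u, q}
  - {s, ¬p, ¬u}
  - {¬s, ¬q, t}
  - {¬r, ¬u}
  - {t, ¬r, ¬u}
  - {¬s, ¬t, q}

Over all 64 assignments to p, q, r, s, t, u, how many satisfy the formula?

Satisfying assignments:
  p=1 q=1 r=0 s=0 t=0 u=0
  p=1 q=1 r=0 s=0 t=1 u=0
  p=1 q=1 r=0 s=1 t=1 u=0
  p=1 q=1 r=0 s=1 t=1 u=1
  p=1 q=1 r=1 s=0 t=0 u=0
  p=1 q=1 r=1 s=0 t=1 u=0
  p=1 q=1 r=1 s=1 t=1 u=0
That's 7 in total.

7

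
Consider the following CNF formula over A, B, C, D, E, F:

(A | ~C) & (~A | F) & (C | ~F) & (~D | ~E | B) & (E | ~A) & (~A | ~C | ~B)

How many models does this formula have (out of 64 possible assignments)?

8

Split on A, then C.
  A=T, C=T: remaining (B,D,E,F) ∈ {(F,F,T,T)} — 1.
  A=T, C=F: a clause becomes empty — 0.
  A=F, C=T: a clause becomes empty — 0.
  A=F, C=F: 7 of the 16 assignments to (B,D,E,F) work.
Total: 1 + 0 + 0 + 7 = 8.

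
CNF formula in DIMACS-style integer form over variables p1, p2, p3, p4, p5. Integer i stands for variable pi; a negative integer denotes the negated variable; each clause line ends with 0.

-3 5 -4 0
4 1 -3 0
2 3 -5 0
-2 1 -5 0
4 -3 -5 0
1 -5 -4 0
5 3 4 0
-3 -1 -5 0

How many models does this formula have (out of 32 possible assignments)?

8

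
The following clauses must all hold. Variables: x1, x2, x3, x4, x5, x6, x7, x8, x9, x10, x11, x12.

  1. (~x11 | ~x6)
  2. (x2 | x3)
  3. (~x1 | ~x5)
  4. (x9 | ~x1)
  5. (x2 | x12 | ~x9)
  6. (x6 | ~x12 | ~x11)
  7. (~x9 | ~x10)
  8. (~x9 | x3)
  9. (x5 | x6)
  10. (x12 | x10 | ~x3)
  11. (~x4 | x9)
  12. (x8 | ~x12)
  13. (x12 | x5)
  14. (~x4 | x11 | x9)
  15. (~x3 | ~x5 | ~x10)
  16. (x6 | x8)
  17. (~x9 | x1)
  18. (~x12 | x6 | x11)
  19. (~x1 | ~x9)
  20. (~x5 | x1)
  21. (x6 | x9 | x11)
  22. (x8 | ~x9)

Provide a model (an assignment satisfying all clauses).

x1=F, x2=T, x3=F, x4=F, x5=F, x6=T, x7=F, x8=T, x9=F, x10=T, x11=F, x12=T

Check each clause:
  1. (~x6 | ~x11) — ~x11 is true.
  2. (x2 | x3) — x2 is true.
  3. (~x5 | ~x1) — ~x5 is true.
  4. (~x1 | x9) — ~x1 is true.
  5. (x2 | x12 | ~x9) — x2 is true.
  6. (~x11 | ~x12 | x6) — ~x11 is true.
  7. (~x9 | ~x10) — ~x9 is true.
  8. (~x9 | x3) — ~x9 is true.
  9. (x5 | x6) — x6 is true.
  10. (~x3 | x10 | x12) — x10 is true.
  11. (~x4 | x9) — ~x4 is true.
  12. (x8 | ~x12) — x8 is true.
  13. (x12 | x5) — x12 is true.
  14. (x9 | ~x4 | x11) — ~x4 is true.
  15. (~x3 | ~x5 | ~x10) — ~x5 is true.
  16. (x8 | x6) — x8 is true.
  17. (~x9 | x1) — ~x9 is true.
  18. (~x12 | x11 | x6) — x6 is true.
  19. (~x9 | ~x1) — ~x1 is true.
  20. (~x5 | x1) — ~x5 is true.
  21. (x9 | x11 | x6) — x6 is true.
  22. (x8 | ~x9) — x8 is true.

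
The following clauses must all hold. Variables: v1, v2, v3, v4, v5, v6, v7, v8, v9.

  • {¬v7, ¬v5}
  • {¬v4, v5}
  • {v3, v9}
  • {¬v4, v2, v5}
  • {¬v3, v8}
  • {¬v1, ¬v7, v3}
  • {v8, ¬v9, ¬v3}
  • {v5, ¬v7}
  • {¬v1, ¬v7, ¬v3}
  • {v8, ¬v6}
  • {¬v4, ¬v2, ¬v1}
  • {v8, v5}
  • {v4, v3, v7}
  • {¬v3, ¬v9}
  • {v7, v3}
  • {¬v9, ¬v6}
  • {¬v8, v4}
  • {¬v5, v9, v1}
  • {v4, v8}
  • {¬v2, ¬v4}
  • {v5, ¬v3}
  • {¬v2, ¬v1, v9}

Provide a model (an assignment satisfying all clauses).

v1=True, v2=False, v3=True, v4=True, v5=True, v6=False, v7=False, v8=True, v9=False

Check each clause:
  1. {¬v7, ¬v5} — ¬v7 is true.
  2. {¬v4, v5} — v5 is true.
  3. {v9, v3} — v3 is true.
  4. {¬v4, v2, v5} — v5 is true.
  5. {v8, ¬v3} — v8 is true.
  6. {¬v1, v3, ¬v7} — ¬v7 is true.
  7. {¬v3, v8, ¬v9} — v8 is true.
  8. {¬v7, v5} — ¬v7 is true.
  9. {¬v7, ¬v3, ¬v1} — ¬v7 is true.
  10. {v8, ¬v6} — v8 is true.
  11. {¬v2, ¬v4, ¬v1} — ¬v2 is true.
  12. {v8, v5} — v8 is true.
  13. {v7, v3, v4} — v3 is true.
  14. {¬v9, ¬v3} — ¬v9 is true.
  15. {v3, v7} — v3 is true.
  16. {¬v6, ¬v9} — ¬v6 is true.
  17. {¬v8, v4} — v4 is true.
  18. {v1, v9, ¬v5} — v1 is true.
  19. {v8, v4} — v8 is true.
  20. {¬v4, ¬v2} — ¬v2 is true.
  21. {v5, ¬v3} — v5 is true.
  22. {¬v1, v9, ¬v2} — ¬v2 is true.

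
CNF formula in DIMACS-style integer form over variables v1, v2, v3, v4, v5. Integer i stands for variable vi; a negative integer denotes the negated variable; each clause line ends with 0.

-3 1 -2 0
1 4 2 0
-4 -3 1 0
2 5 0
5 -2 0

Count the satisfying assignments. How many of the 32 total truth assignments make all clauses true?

Split on v2, then v1.
  v2=T, v1=T: remaining (v3,v4,v5) ∈ {(F,F,T); (F,T,T); (T,F,T); (T,T,T)} — 4.
  v2=T, v1=F: remaining (v3,v4,v5) ∈ {(F,F,T); (F,T,T)} — 2.
  v2=F, v1=T: remaining (v3,v4,v5) ∈ {(F,F,T); (F,T,T); (T,F,T); (T,T,T)} — 4.
  v2=F, v1=F: remaining (v3,v4,v5) ∈ {(F,T,T)} — 1.
Total: 4 + 2 + 4 + 1 = 11.

11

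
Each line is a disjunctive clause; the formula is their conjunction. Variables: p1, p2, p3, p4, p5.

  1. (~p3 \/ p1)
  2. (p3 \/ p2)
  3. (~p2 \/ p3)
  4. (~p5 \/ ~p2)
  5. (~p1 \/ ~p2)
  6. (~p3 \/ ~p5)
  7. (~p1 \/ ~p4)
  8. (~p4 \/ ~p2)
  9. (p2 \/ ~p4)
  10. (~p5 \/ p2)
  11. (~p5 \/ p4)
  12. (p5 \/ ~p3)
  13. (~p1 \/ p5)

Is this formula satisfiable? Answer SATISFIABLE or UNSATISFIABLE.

UNSATISFIABLE

p2 = True:
  propagation gives p3=True, p1=True; an empty clause results — contradiction.
p2 = False:
  propagation gives p3=True, p1=True, p5=False; an empty clause results — contradiction.
Every branch closes, so no satisfying assignment exists.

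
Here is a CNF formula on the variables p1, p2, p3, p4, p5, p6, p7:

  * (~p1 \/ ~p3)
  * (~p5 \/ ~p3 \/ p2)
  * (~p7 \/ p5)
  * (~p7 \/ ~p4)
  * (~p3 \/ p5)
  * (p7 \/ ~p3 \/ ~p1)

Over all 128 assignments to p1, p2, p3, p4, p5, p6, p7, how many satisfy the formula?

46

Split on p3, then p5.
  p3=1, p5=1: p6 free; 3 ways for (p1,p2,p4,p7) × 2^1 = 6.
  p3=1, p5=0: a clause becomes empty — 0.
  p3=0, p5=1: p1, p2, p6 free; 3 ways for (p4,p7) × 2^3 = 24.
  p3=0, p5=0: forces p7=0; p1, p2, p4, p6 free → 2^4 = 16.
Total: 6 + 0 + 24 + 16 = 46.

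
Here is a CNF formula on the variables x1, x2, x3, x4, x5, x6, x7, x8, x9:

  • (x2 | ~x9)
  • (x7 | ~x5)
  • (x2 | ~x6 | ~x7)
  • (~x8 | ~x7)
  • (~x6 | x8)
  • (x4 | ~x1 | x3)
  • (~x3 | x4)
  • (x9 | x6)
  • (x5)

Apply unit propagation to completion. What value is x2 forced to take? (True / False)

True

(x5) is a unit clause: x5 = True.
From (~x5 | x7) and x5 = True: x7 = True.
(~x7 | ~x8): since x7 = True, the clause reduces to (~x8). x8 = False.
(~x6 | x8) with x8 = False leaves only ~x6, so x6 = False.
In (x6 | x9), x6 is now false; x9 must hold, so x9 = True.
From (x2 | ~x9) and x9 = True: x2 = True.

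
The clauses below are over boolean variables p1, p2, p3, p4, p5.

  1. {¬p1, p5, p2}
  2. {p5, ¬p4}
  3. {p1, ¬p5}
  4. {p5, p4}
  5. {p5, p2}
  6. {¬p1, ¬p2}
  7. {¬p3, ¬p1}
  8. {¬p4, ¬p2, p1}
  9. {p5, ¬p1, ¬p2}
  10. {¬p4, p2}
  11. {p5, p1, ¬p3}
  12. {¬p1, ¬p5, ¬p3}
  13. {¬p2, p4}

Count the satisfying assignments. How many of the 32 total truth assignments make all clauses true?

1

Satisfying assignments:
  p1=T p2=F p3=F p4=F p5=T
That's 1 in total.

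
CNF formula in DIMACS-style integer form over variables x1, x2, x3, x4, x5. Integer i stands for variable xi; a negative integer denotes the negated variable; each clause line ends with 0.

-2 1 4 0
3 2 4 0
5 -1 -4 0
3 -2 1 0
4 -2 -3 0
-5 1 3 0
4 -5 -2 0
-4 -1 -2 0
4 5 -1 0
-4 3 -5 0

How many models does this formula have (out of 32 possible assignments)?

9

Case analysis on x4 and x1:
  x4=T, x1=T: remaining (x2,x3,x5) ∈ {(F,T,T)} — 1.
  x4=T, x1=F: 5 of the 8 assignments to (x2,x3,x5) work.
  x4=F, x1=T: remaining (x2,x3,x5) ∈ {(F,T,T)} — 1.
  x4=F, x1=F: remaining (x2,x3,x5) ∈ {(F,T,F); (F,T,T)} — 2.
Total: 1 + 5 + 1 + 2 = 9.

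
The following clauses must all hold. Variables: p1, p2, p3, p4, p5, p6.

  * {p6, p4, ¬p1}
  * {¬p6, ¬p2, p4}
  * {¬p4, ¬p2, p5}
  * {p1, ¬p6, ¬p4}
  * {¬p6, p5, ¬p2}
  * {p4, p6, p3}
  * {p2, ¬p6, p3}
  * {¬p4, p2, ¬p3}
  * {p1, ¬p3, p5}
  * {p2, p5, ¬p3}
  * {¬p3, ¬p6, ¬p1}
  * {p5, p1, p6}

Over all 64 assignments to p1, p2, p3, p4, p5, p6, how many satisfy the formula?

11

Split on p6, then p2.
  p6=T, p2=T: remaining (p1,p3,p4,p5) ∈ {(T,F,T,T)} — 1.
  p6=T, p2=F: remaining (p1,p3,p4,p5) ∈ {(F,T,F,T)} — 1.
  p6=F, p2=T: 5 of the 16 assignments to (p1,p3,p4,p5) work.
  p6=F, p2=F: remaining (p1,p3,p4,p5) ∈ {(F,F,T,T); (F,T,F,T); (T,F,T,F); (T,F,T,T)} — 4.
Total: 1 + 1 + 5 + 4 = 11.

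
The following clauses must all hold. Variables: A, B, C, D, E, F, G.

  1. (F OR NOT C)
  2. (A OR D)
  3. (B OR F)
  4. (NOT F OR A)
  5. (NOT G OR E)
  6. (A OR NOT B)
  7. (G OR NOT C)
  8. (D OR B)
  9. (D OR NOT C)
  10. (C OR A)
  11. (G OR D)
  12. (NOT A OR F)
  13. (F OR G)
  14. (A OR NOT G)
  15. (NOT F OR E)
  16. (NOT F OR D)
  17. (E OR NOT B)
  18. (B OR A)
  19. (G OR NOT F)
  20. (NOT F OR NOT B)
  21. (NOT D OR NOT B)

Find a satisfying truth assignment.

A=T, B=F, C=F, D=T, E=T, F=T, G=T

Check each clause:
  1. (F OR NOT C) — NOT C is true.
  2. (D OR A) — A is true.
  3. (B OR F) — F is true.
  4. (NOT F OR A) — A is true.
  5. (E OR NOT G) — E is true.
  6. (A OR NOT B) — A is true.
  7. (G OR NOT C) — NOT C is true.
  8. (B OR D) — D is true.
  9. (D OR NOT C) — D is true.
  10. (C OR A) — A is true.
  11. (D OR G) — D is true.
  12. (NOT A OR F) — F is true.
  13. (F OR G) — F is true.
  14. (A OR NOT G) — A is true.
  15. (E OR NOT F) — E is true.
  16. (D OR NOT F) — D is true.
  17. (NOT B OR E) — E is true.
  18. (A OR B) — A is true.
  19. (G OR NOT F) — G is true.
  20. (NOT B OR NOT F) — NOT B is true.
  21. (NOT B OR NOT D) — NOT B is true.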